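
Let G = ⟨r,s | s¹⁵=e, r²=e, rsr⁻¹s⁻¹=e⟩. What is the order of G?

Enumerate words in the generators, reducing via the relations: the distinct elements are
  {e, r, s, rs, s², s³, s⁴, s⁵, s⁶, s⁷, s⁸, s⁹, rs², rs³, rs⁴, rs⁵, rs⁶, rs⁷, rs⁸, rs⁹, s¹², s¹³, s¹¹, s¹⁰, s¹⁴, rs¹², rs¹³, rs¹¹, rs¹⁰, rs¹⁴}.
No further products give new elements, so |G| = 30.

Answer: 30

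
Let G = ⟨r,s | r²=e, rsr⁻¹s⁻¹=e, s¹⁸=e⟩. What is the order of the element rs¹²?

Compute successive powers until reaching e:
  (rs¹²)¹ = rs¹², (rs¹²)² = s⁶, (rs¹²)³ = r, (rs¹²)⁴ = s¹², (rs¹²)⁵ = rs⁶, (rs¹²)⁶ = e.
The smallest positive k with (rs¹²)ᵏ = e is 6.

Answer: 6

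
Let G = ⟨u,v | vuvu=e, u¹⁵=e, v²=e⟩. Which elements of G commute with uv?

⟨uv⟩ ⊆ C_G(uv) since powers of uv commute with uv; so |C_G(uv)| ≥ |⟨uv⟩| = 2.
By orbit–stabilizer, |C_G(uv)| = |G| / |conj. class of uv| = 30 / 15 = 2.
The 2 elements commuting with uv are {e, uv}.

Answer: {e, uv}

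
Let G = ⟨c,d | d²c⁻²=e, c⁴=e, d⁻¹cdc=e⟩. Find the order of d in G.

Compute successive powers until reaching e:
  d¹ = d, d² = c², d³ = d⁻¹, d⁴ = e.
The smallest positive k with dᵏ = e is 4.

Answer: 4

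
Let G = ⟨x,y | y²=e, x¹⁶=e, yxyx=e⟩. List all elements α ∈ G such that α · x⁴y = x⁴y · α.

⟨x⁴y⟩ ⊆ C_G(x⁴y) since powers of x⁴y commute with x⁴y; so |C_G(x⁴y)| ≥ |⟨x⁴y⟩| = 2.
By orbit–stabilizer, |C_G(x⁴y)| = |G| / |conj. class of x⁴y| = 32 / 8 = 4.
The 4 elements commuting with x⁴y are {e, x⁸, x⁴y, x¹²y}.

Answer: {e, x⁸, x⁴y, x¹²y}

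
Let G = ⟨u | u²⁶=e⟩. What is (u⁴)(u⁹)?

Compute (u⁴) · (u⁹) by multiplying left to right and reducing via the relations at each step:
  (u⁴) · u⁹ = u¹³

Answer: u¹³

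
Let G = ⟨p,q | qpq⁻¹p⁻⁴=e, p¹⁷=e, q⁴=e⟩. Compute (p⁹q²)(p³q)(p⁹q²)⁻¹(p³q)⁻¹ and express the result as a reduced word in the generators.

[(p⁹q²), (p³q)] = (p⁹q²)·(p³q)·(p⁹q²)⁻¹·(p³q)⁻¹.
  (p⁹q²) · (p³q) = p⁶q³
  (p⁶q³) · (p⁹q²) = p⁴q
  (p⁴q) · (p¹²q³) = p

Answer: p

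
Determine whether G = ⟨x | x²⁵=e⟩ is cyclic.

|G| = 25. The element x has order 25 (its powers give 25 distinct elements), so ⟨x⟩ = G and G is cyclic.

Answer: Yes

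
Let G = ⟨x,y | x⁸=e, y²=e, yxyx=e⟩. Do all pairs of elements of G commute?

x·y = xy but y·x = x⁷y, so x·y ≠ y·x and G is not abelian.

Answer: No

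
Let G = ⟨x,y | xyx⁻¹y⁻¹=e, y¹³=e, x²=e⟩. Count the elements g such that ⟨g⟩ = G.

G is cyclic of order 26. An element generates G iff its order is 26, and a cyclic group of order 26 has exactly φ(26) = 12 such elements.

Answer: 12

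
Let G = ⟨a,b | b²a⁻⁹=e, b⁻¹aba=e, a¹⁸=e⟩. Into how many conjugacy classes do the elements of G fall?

The conjugacy classes (representative and size) are:
  [e] (size 1), [a¹⁷] (size 2), [a¹⁶] (size 2), [a³] (size 2), [a¹⁴] (size 2), [a¹³] (size 2), [a¹²] (size 2), [a¹¹] (size 2), [a¹⁰] (size 2), [a⁹] (size 1), [a⁸b] (size 9), [ab] (size 9).
Class equation: 1 + 2 + 2 + 2 + 2 + 2 + 2 + 2 + 2 + 1 + 9 + 9 = 36 = |G|. So G has 12 conjugacy classes.

Answer: 12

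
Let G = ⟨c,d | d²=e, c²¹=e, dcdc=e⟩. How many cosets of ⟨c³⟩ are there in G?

First find ord(c³) by computing successive powers:
  (c³)¹ = c³, (c³)² = c⁶, (c³)³ = c⁹, (c³)⁴ = c¹², (c³)⁵ = c¹⁵, (c³)⁶ = c¹⁸, (c³)⁷ = e.
So |⟨c³⟩| = ord(c³) = 7. With |G| = 42, by Lagrange [G : ⟨c³⟩] = 42/7 = 6.

Answer: 6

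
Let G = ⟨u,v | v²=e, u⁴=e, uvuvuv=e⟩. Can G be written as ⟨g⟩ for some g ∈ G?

Every cyclic group is abelian. But u·v = uv while v·u = vu, so u·v ≠ v·u and G is not abelian. Hence G is not cyclic.

Answer: No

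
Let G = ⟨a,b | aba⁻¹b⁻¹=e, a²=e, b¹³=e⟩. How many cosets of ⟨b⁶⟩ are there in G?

First find ord(b⁶) by computing successive powers:
  (b⁶)¹ = b⁶, (b⁶)² = b¹², (b⁶)³ = b⁵, (b⁶)⁴ = b¹¹, (b⁶)⁵ = b⁴, (b⁶)⁶ = b¹⁰, (b⁶)⁷ = b³, (b⁶)⁸ = b⁹, (b⁶)⁹ = b², (b⁶)¹⁰ = b⁸, (b⁶)¹¹ = b, (b⁶)¹² = b⁷, (b⁶)¹³ = e.
So |⟨b⁶⟩| = ord(b⁶) = 13. With |G| = 26, by Lagrange [G : ⟨b⁶⟩] = 26/13 = 2.

Answer: 2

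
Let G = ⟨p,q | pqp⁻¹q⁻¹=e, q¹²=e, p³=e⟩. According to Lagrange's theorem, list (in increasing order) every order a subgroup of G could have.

|G| = 36 = 2² · 3². By Lagrange's theorem the order of any subgroup divides 36; the divisors of 36 are 1, 2, 3, 4, 6, 9, 12, 18, 36.

Answer: 1, 2, 3, 4, 6, 9, 12, 18, 36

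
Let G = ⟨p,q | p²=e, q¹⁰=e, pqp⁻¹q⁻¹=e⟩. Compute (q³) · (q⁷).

Compute (q³) · (q⁷) by multiplying left to right and reducing via the relations at each step:
  (q³) · q⁷ = e

Answer: e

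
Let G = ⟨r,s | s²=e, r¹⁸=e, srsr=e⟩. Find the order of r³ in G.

Compute successive powers until reaching e:
  (r³)¹ = r³, (r³)² = r⁶, (r³)³ = r⁹, (r³)⁴ = r¹², (r³)⁵ = r¹⁵, (r³)⁶ = e.
The smallest positive k with (r³)ᵏ = e is 6.

Answer: 6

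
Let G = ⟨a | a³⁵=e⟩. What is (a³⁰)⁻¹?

The order of (a³⁰) is 7 (smallest k with (a³⁰)ᵏ = e), so (a³⁰)⁻¹ = (a³⁰)⁶ = a⁵.
Check: (a³⁰) · (a⁵) → (a³⁰) · a⁵ = e, giving e as required.

Answer: a⁵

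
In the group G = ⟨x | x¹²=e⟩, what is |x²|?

Compute successive powers until reaching e:
  (x²)¹ = x², (x²)² = x⁴, (x²)³ = x⁶, (x²)⁴ = x⁸, (x²)⁵ = x¹⁰, (x²)⁶ = e.
The smallest positive k with (x²)ᵏ = e is 6.

Answer: 6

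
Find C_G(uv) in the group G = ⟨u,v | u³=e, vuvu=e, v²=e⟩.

⟨uv⟩ ⊆ C_G(uv) since powers of uv commute with uv; so |C_G(uv)| ≥ |⟨uv⟩| = 2.
By orbit–stabilizer, |C_G(uv)| = |G| / |conj. class of uv| = 6 / 3 = 2.
The 2 elements commuting with uv are {e, uv}.

Answer: {e, uv}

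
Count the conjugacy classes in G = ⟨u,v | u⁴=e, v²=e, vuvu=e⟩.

The conjugacy classes (representative and size) are:
  [e] (size 1), [u] (size 2), [u²] (size 1), [u²v] (size 2), [u³v] (size 2).
Class equation: 1 + 2 + 1 + 2 + 2 = 8 = |G|. So G has 5 conjugacy classes.

Answer: 5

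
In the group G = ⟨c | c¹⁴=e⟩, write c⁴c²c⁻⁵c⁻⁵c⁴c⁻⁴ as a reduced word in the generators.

Multiply left to right, reducing at each step:
  (c⁴) · c² = c⁶
  (c⁶) · c⁻⁵ = c
  c · c⁻⁵ = c¹⁰
  (c¹⁰) · c⁴ = e
  e · c⁻⁴ = c¹⁰

Answer: c¹⁰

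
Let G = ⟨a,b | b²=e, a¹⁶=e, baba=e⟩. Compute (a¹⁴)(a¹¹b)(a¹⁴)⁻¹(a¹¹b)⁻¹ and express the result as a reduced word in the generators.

[(a¹⁴), (a¹¹b)] = (a¹⁴)·(a¹¹b)·(a¹⁴)⁻¹·(a¹¹b)⁻¹.
  (a¹⁴) · (a¹¹b) = a⁹b
  (a⁹b) · (a²) = a⁷b
  (a⁷b) · (a¹¹b) = a¹²

Answer: a¹²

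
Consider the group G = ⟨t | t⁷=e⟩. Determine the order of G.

G is generated by a single element, so G is cyclic. The relator gives t⁷ = e and no smaller power is forced to be e, so the 7 powers {e, t, t², t³, t⁴, t⁵, t⁶} are distinct. Hence |G| = 7.

Answer: 7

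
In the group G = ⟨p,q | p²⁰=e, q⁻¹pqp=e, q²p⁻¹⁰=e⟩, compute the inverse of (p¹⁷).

The order of (p¹⁷) is 20 (smallest k with (p¹⁷)ᵏ = e), so (p¹⁷)⁻¹ = (p¹⁷)¹⁹ = p³.
Check: (p¹⁷) · (p³) → (p¹⁷) · p³ = e, giving e as required.

Answer: p³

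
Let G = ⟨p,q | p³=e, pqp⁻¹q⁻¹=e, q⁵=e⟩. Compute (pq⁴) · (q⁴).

Compute (pq⁴) · (q⁴) by multiplying left to right and reducing via the relations at each step:
  (pq⁴) · q⁴ = pq³

Answer: pq³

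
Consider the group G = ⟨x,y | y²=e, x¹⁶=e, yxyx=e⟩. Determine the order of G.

Enumerate words in the generators, reducing via the relations: the distinct elements are
  {e, x, y, xy, x², x³, x⁴, x⁵, x⁶, x⁷, x⁸, x⁹, x²y, x³y, x¹², x¹³, x¹¹, x¹⁰, x¹⁴, x¹⁵, x⁴y, x⁵y, x⁶y, x⁷y, x⁸y, x⁹y, x¹²y, x¹³y, x¹¹y, x¹⁰y, x¹⁴y, x¹⁵y}.
No further products give new elements, so |G| = 32.

Answer: 32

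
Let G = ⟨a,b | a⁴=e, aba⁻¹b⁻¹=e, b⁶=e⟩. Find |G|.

Enumerate words in the generators, reducing via the relations: the distinct elements are
  {a, b, e, ab, a², a³, b², b³, b⁴, b⁵, ab², ab³, ab⁴, ab⁵, a²b, a³b, a²b², a²b³, a²b⁴, a²b⁵, a³b², a³b³, a³b⁴, a³b⁵}.
No further products give new elements, so |G| = 24.

Answer: 24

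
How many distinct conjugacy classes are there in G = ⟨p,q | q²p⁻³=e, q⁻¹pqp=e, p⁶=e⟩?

The conjugacy classes (representative and size) are:
  [e] (size 1), [p] (size 2), [p²] (size 2), [p³] (size 1), [pq⁻¹] (size 3), [p²q⁻¹] (size 3).
Class equation: 1 + 2 + 2 + 1 + 3 + 3 = 12 = |G|. So G has 6 conjugacy classes.

Answer: 6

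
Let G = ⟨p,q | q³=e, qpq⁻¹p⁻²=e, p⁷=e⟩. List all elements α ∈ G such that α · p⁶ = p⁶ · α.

⟨p⁶⟩ ⊆ C_G(p⁶) since powers of p⁶ commute with p⁶; so |C_G(p⁶)| ≥ |⟨p⁶⟩| = 7.
By orbit–stabilizer, |C_G(p⁶)| = |G| / |conj. class of p⁶| = 21 / 3 = 7.
The 7 elements commuting with p⁶ are {e, p, p², p³, p⁴, p⁵, p⁶}.

Answer: {e, p, p², p³, p⁴, p⁵, p⁶}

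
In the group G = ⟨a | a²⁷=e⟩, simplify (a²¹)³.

Compute successive powers of (a²¹), reducing at each step:
  (a²¹)²: (a²¹) · a²¹ = a¹⁵
  (a²¹)³: (a¹⁵) · a²¹ = a⁹

Answer: a⁹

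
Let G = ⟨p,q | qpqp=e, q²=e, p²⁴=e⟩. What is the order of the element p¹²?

Compute successive powers until reaching e:
  (p¹²)¹ = p¹², (p¹²)² = e.
The smallest positive k with (p¹²)ᵏ = e is 2.

Answer: 2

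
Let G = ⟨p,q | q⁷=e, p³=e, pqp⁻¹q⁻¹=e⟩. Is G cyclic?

|G| = 21. The element pq has order 21 (its powers give 21 distinct elements), so ⟨pq⟩ = G and G is cyclic.

Answer: Yes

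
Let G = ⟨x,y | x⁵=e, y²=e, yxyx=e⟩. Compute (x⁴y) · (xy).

Compute (x⁴y) · (xy) by multiplying left to right and reducing via the relations at each step:
  (x⁴y) · x = x³y
  (x³y) · y = x³

Answer: x³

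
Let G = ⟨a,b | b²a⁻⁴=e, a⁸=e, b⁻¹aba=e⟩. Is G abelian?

a·b = ab but b·a = a³b⁻¹, so a·b ≠ b·a and G is not abelian.

Answer: No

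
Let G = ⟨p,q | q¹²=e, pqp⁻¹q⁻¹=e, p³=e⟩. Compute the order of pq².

Compute successive powers until reaching e:
  (pq²)¹ = pq², (pq²)² = p²q⁴, (pq²)³ = q⁶, (pq²)⁴ = pq⁸, (pq²)⁵ = p²q¹⁰, (pq²)⁶ = e.
The smallest positive k with (pq²)ᵏ = e is 6.

Answer: 6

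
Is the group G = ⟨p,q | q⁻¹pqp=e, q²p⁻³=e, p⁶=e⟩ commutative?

p·q = pq but q·p = p²q⁻¹, so p·q ≠ q·p and G is not abelian.

Answer: No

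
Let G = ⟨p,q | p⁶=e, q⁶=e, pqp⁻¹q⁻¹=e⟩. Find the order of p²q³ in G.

Compute successive powers until reaching e:
  (p²q³)¹ = p²q³, (p²q³)² = p⁴, (p²q³)³ = q³, (p²q³)⁴ = p², (p²q³)⁵ = p⁴q³, (p²q³)⁶ = e.
The smallest positive k with (p²q³)ᵏ = e is 6.

Answer: 6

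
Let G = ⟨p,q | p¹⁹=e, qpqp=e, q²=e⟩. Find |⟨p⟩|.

|⟨p⟩| equals the order of p. Compute successive powers until reaching e:
  p¹ = p, p² = p², p³ = p³, p⁴ = p⁴, p⁵ = p⁵, p⁶ = p⁶, p⁷ = p⁷, p⁸ = p⁸, p⁹ = p⁹, p¹⁰ = p¹⁰, p¹¹ = p¹¹, p¹² = p¹², p¹³ = p¹³, p¹⁴ = p¹⁴, p¹⁵ = p¹⁵, p¹⁶ = p¹⁶, p¹⁷ = p¹⁷, p¹⁸ = p¹⁸, p¹⁹ = e.
The smallest positive k with pᵏ = e is 19, so |⟨p⟩| = 19.

Answer: 19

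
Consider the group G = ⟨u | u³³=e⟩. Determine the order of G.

G is generated by a single element, so G is cyclic. The relator gives u³³ = e and no smaller power is forced to be e, so the 33 powers {e, u, u², u³, u⁴, u⁵, u⁶, u⁷, u⁸, u⁹, u²², u²³, u²¹, u²⁰, u²⁴, u²⁵, u²⁶, u²⁷, u²⁸, u²⁹, u³², u³¹, u³⁰, u¹², u¹³, u¹¹, u¹⁰, u¹⁴, u¹⁵, u¹⁶, u¹⁷, u¹⁸, u¹⁹} are distinct. Hence |G| = 33.

Answer: 33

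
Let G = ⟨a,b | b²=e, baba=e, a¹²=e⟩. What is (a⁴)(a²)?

Compute (a⁴) · (a²) by multiplying left to right and reducing via the relations at each step:
  (a⁴) · a² = a⁶

Answer: a⁶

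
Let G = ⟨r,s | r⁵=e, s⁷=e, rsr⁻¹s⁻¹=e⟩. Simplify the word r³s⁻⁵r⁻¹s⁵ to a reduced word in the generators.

Multiply left to right, reducing at each step:
  (r³) · s⁻⁵ = r³s²
  (r³s²) · r⁻¹ = r²s²
  (r²s²) · s⁵ = r²

Answer: r²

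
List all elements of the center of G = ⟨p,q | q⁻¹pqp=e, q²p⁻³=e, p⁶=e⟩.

An element z ∈ Z(G) iff z commutes with every generator.
For example p³ is central: (p³)·p = p⁴ = p·(p³); (p³)·q = q⁻¹ = q·(p³).
Whereas p ∉ Z(G) since p·q = pq ≠ p²q⁻¹ = q·p.
Checking each of the 12 elements this way gives Z(G) = {e, p³}, of order 2.

Answer: {e, p³}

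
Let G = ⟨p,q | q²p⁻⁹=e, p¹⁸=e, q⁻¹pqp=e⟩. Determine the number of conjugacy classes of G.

The conjugacy classes (representative and size) are:
  [e] (size 1), [p¹⁷] (size 2), [p¹⁶] (size 2), [p³] (size 2), [p¹⁴] (size 2), [p¹³] (size 2), [p¹²] (size 2), [p¹¹] (size 2), [p¹⁰] (size 2), [p⁹] (size 1), [p⁸q] (size 9), [pq] (size 9).
Class equation: 1 + 2 + 2 + 2 + 2 + 2 + 2 + 2 + 2 + 1 + 9 + 9 = 36 = |G|. So G has 12 conjugacy classes.

Answer: 12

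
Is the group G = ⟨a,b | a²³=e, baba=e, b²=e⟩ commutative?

a·b = ab but b·a = a²²b, so a·b ≠ b·a and G is not abelian.

Answer: No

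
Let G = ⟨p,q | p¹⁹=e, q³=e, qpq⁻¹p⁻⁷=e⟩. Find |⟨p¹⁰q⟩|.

|⟨p¹⁰q⟩| equals the order of p¹⁰q. Compute successive powers until reaching e:
  (p¹⁰q)¹ = p¹⁰q, (p¹⁰q)² = p⁴q², (p¹⁰q)³ = e.
The smallest positive k with (p¹⁰q)ᵏ = e is 3, so |⟨p¹⁰q⟩| = 3.

Answer: 3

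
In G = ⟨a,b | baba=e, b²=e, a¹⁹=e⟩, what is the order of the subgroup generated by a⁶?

|⟨a⁶⟩| equals the order of a⁶. Compute successive powers until reaching e:
  (a⁶)¹ = a⁶, (a⁶)² = a¹², (a⁶)³ = a¹⁸, (a⁶)⁴ = a⁵, (a⁶)⁵ = a¹¹, (a⁶)⁶ = a¹⁷, (a⁶)⁷ = a⁴, (a⁶)⁸ = a¹⁰, (a⁶)⁹ = a¹⁶, (a⁶)¹⁰ = a³, (a⁶)¹¹ = a⁹, (a⁶)¹² = a¹⁵, (a⁶)¹³ = a², (a⁶)¹⁴ = a⁸, (a⁶)¹⁵ = a¹⁴, (a⁶)¹⁶ = a, (a⁶)¹⁷ = a⁷, (a⁶)¹⁸ = a¹³, (a⁶)¹⁹ = e.
The smallest positive k with (a⁶)ᵏ = e is 19, so |⟨a⁶⟩| = 19.

Answer: 19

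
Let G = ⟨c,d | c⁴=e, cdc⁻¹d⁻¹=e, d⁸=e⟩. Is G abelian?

Each pair of generators commutes: c·d = cd = d·c. Since the generators pairwise commute, every element of G commutes with every other, so G is abelian.

Answer: Yes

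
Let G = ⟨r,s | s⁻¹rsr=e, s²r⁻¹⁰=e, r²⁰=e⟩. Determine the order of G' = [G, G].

G' = [G, G] is generated by all commutators. The generator-pair commutators are: [r, s] = r².
The subgroup they normally generate is {e, r², r⁴, r⁶, r⁸, r¹⁰, r¹², r¹⁴, r¹⁶, r¹⁸}, of order 10.
Check: |G/G'| = 40/10 = 4 is the order of the abelianisation.

Answer: 10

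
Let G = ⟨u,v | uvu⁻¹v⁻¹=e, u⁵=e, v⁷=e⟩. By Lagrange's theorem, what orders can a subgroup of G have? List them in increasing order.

|G| = 35 = 5 · 7. By Lagrange's theorem the order of any subgroup divides 35; the divisors of 35 are 1, 5, 7, 35.

Answer: 1, 5, 7, 35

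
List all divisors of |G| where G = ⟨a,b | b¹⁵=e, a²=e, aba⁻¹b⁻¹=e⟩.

|G| = 30 = 2 · 3 · 5. By Lagrange's theorem the order of any subgroup divides 30; the divisors of 30 are 1, 2, 3, 5, 6, 10, 15, 30.

Answer: 1, 2, 3, 5, 6, 10, 15, 30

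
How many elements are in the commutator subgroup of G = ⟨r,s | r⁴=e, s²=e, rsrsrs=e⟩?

G' = [G, G] is generated by all commutators. The generator-pair commutators are: [r, s] = r²sr.
The subgroup they normally generate is {e, r², rs, sr³, r²sr, r³s, r²sr³, sr, rsr², sr²s, r²sr²s, r³sr²}, of order 12.
Check: |G/G'| = 24/12 = 2 is the order of the abelianisation.

Answer: 12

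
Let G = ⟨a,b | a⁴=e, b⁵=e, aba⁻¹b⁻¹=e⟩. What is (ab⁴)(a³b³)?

Compute (ab⁴) · (a³b³) by multiplying left to right and reducing via the relations at each step:
  (ab⁴) · a³ = b⁴
  (b⁴) · b³ = b²

Answer: b²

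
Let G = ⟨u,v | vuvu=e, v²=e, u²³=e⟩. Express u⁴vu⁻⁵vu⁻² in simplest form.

Multiply left to right, reducing at each step:
  (u⁴) · v = u⁴v
  (u⁴v) · u⁻⁵ = u⁹v
  (u⁹v) · v = u⁹
  (u⁹) · u⁻² = u⁷

Answer: u⁷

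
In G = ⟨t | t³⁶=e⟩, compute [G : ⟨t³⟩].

First find ord(t³) by computing successive powers:
  (t³)¹ = t³, (t³)² = t⁶, (t³)³ = t⁹, (t³)⁴ = t¹², (t³)⁵ = t¹⁵, (t³)⁶ = t¹⁸, (t³)⁷ = t²¹, (t³)⁸ = t²⁴, (t³)⁹ = t²⁷, (t³)¹⁰ = t³⁰, (t³)¹¹ = t³³, (t³)¹² = e.
So |⟨t³⟩| = ord(t³) = 12. With |G| = 36, by Lagrange [G : ⟨t³⟩] = 36/12 = 3.

Answer: 3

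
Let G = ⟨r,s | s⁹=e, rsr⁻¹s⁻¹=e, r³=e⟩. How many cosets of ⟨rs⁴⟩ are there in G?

First find ord(rs⁴) by computing successive powers:
  (rs⁴)¹ = rs⁴, (rs⁴)² = r²s⁸, (rs⁴)³ = s³, (rs⁴)⁴ = rs⁷, (rs⁴)⁵ = r²s², (rs⁴)⁶ = s⁶, (rs⁴)⁷ = rs, (rs⁴)⁸ = r²s⁵, (rs⁴)⁹ = e.
So |⟨rs⁴⟩| = ord(rs⁴) = 9. With |G| = 27, by Lagrange [G : ⟨rs⁴⟩] = 27/9 = 3.

Answer: 3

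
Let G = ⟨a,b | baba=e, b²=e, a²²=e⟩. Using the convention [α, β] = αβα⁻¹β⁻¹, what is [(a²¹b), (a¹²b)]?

[(a²¹b), (a¹²b)] = (a²¹b)·(a¹²b)·(a²¹b)⁻¹·(a¹²b)⁻¹.
  (a²¹b) · (a¹²b) = a⁹
  (a⁹) · (a²¹b) = a⁸b
  (a⁸b) · (a¹²b) = a¹⁸

Answer: a¹⁸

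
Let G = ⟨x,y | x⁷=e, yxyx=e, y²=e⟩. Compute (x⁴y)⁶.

Compute successive powers of (x⁴y), reducing at each step:
  (x⁴y)²: (x⁴y) · x⁴ = y;   y · y = e
  (x⁴y)³: e · x⁴ = x⁴;   (x⁴) · y = x⁴y
  (x⁴y)⁴: (x⁴y) · x⁴ = y;   y · y = e
  (x⁴y)⁵: e · x⁴ = x⁴;   (x⁴) · y = x⁴y
  (x⁴y)⁶: (x⁴y) · x⁴ = y;   y · y = e

Answer: e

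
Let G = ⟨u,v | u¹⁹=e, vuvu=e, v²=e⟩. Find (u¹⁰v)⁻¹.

The order of (u¹⁰v) is 2 (smallest k with (u¹⁰v)ᵏ = e), so (u¹⁰v)⁻¹ = (u¹⁰v)¹ = u¹⁰v.
Check: (u¹⁰v) · (u¹⁰v) → (u¹⁰v) · u¹⁰ = v;   v · v = e, giving e as required.

Answer: u¹⁰v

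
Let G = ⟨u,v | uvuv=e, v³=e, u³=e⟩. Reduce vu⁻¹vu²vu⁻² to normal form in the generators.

Multiply left to right, reducing at each step:
  v · u⁻¹ = vu²
  (vu²) · v = uv²u
  (uv²u) · u² = uv²
  (uv²) · v = u
  u · u⁻² = u²

Answer: u²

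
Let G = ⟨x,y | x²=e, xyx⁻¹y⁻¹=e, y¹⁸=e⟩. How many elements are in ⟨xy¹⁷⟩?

|⟨xy¹⁷⟩| equals the order of xy¹⁷. Compute successive powers until reaching e:
  (xy¹⁷)¹ = xy¹⁷, (xy¹⁷)² = y¹⁶, (xy¹⁷)³ = xy¹⁵, (xy¹⁷)⁴ = y¹⁴, (xy¹⁷)⁵ = xy¹³, (xy¹⁷)⁶ = y¹², (xy¹⁷)⁷ = xy¹¹, (xy¹⁷)⁸ = y¹⁰, (xy¹⁷)⁹ = xy⁹, (xy¹⁷)¹⁰ = y⁸, (xy¹⁷)¹¹ = xy⁷, (xy¹⁷)¹² = y⁶, (xy¹⁷)¹³ = xy⁵, (xy¹⁷)¹⁴ = y⁴, (xy¹⁷)¹⁵ = xy³, (xy¹⁷)¹⁶ = y², (xy¹⁷)¹⁷ = xy, (xy¹⁷)¹⁸ = e.
The smallest positive k with (xy¹⁷)ᵏ = e is 18, so |⟨xy¹⁷⟩| = 18.

Answer: 18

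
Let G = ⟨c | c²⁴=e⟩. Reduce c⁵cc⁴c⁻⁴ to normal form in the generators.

Multiply left to right, reducing at each step:
  (c⁵) · c = c⁶
  (c⁶) · c⁴ = c¹⁰
  (c¹⁰) · c⁻⁴ = c⁶

Answer: c⁶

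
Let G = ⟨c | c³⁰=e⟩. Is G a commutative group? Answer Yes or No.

G has a single generator, so G is cyclic and hence abelian.

Answer: Yes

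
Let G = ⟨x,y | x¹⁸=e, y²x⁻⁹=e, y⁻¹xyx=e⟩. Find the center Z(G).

An element z ∈ Z(G) iff z commutes with every generator.
For example x⁹ is central: (x⁹)·x = x¹⁰ = x·(x⁹); (x⁹)·y = y⁻¹ = y·(x⁹).
Whereas x ∉ Z(G) since x·y = xy ≠ x⁸y⁻¹ = y·x.
Checking each of the 36 elements this way gives Z(G) = {e, x⁹}, of order 2.

Answer: {e, x⁹}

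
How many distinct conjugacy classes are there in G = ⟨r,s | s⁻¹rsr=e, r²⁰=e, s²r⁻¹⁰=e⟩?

The conjugacy classes (representative and size) are:
  [e] (size 1), [r] (size 2), [r²] (size 2), [r³] (size 2), [r⁴] (size 2), [r⁵] (size 2), [r¹⁴] (size 2), [r⁷] (size 2), [r⁸] (size 2), [r¹¹] (size 2), [r¹⁰] (size 1), [r²s⁻¹] (size 10), [r⁹s] (size 10).
Class equation: 1 + 2 + 2 + 2 + 2 + 2 + 2 + 2 + 2 + 2 + 1 + 10 + 10 = 40 = |G|. So G has 13 conjugacy classes.

Answer: 13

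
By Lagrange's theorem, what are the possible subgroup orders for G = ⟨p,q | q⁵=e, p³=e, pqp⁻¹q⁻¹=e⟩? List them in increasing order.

|G| = 15 = 3 · 5. By Lagrange's theorem the order of any subgroup divides 15; the divisors of 15 are 1, 3, 5, 15.

Answer: 1, 3, 5, 15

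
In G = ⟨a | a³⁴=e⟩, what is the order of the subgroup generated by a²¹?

|⟨a²¹⟩| equals the order of a²¹. Compute successive powers until reaching e:
  (a²¹)¹ = a²¹, (a²¹)² = a⁸, (a²¹)³ = a²⁹, (a²¹)⁴ = a¹⁶, (a²¹)⁵ = a³, (a²¹)⁶ = a²⁴, (a²¹)⁷ = a¹¹, (a²¹)⁸ = a³², (a²¹)⁹ = a¹⁹, (a²¹)¹⁰ = a⁶, (a²¹)¹¹ = a²⁷, (a²¹)¹² = a¹⁴, (a²¹)¹³ = a, (a²¹)¹⁴ = a²², (a²¹)¹⁵ = a⁹, (a²¹)¹⁶ = a³⁰, (a²¹)¹⁷ = a¹⁷, (a²¹)¹⁸ = a⁴, (a²¹)¹⁹ = a²⁵, (a²¹)²⁰ = a¹², (a²¹)²¹ = a³³, (a²¹)²² = a²⁰, (a²¹)²³ = a⁷, (a²¹)²⁴ = a²⁸, (a²¹)²⁵ = a¹⁵, (a²¹)²⁶ = a², (a²¹)²⁷ = a²³, (a²¹)²⁸ = a¹⁰, (a²¹)²⁹ = a³¹, (a²¹)³⁰ = a¹⁸, (a²¹)³¹ = a⁵, (a²¹)³² = a²⁶, (a²¹)³³ = a¹³, (a²¹)³⁴ = e.
The smallest positive k with (a²¹)ᵏ = e is 34, so |⟨a²¹⟩| = 34.

Answer: 34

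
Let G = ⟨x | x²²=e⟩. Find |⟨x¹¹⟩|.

|⟨x¹¹⟩| equals the order of x¹¹. Compute successive powers until reaching e:
  (x¹¹)¹ = x¹¹, (x¹¹)² = e.
The smallest positive k with (x¹¹)ᵏ = e is 2, so |⟨x¹¹⟩| = 2.

Answer: 2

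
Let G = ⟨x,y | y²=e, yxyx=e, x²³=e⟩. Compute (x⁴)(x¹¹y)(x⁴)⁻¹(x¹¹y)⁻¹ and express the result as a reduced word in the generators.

[(x⁴), (x¹¹y)] = (x⁴)·(x¹¹y)·(x⁴)⁻¹·(x¹¹y)⁻¹.
  (x⁴) · (x¹¹y) = x¹⁵y
  (x¹⁵y) · (x¹⁹) = x¹⁹y
  (x¹⁹y) · (x¹¹y) = x⁸

Answer: x⁸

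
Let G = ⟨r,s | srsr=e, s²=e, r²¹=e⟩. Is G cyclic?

Every cyclic group is abelian. But r·s = rs while s·r = r²⁰s, so r·s ≠ s·r and G is not abelian. Hence G is not cyclic.

Answer: No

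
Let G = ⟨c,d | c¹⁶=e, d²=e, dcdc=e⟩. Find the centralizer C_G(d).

⟨d⟩ ⊆ C_G(d) since powers of d commute with d; so |C_G(d)| ≥ |⟨d⟩| = 2.
By orbit–stabilizer, |C_G(d)| = |G| / |conj. class of d| = 32 / 8 = 4.
The 4 elements commuting with d are {e, c⁸, d, c⁸d}.

Answer: {e, c⁸, d, c⁸d}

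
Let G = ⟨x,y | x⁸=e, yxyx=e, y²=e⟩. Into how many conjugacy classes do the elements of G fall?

The conjugacy classes (representative and size) are:
  [e] (size 1), [x] (size 2), [x⁶] (size 2), [x³] (size 2), [x⁴] (size 1), [y] (size 4), [x⁵y] (size 4).
Class equation: 1 + 2 + 2 + 2 + 1 + 4 + 4 = 16 = |G|. So G has 7 conjugacy classes.

Answer: 7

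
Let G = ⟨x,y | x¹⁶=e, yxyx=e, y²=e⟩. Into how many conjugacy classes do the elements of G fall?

The conjugacy classes (representative and size) are:
  [e] (size 1), [x¹⁵] (size 2), [x²] (size 2), [x³] (size 2), [x¹²] (size 2), [x⁵] (size 2), [x⁶] (size 2), [x⁷] (size 2), [x⁸] (size 1), [x²y] (size 8), [x¹⁵y] (size 8).
Class equation: 1 + 2 + 2 + 2 + 2 + 2 + 2 + 2 + 1 + 8 + 8 = 32 = |G|. So G has 11 conjugacy classes.

Answer: 11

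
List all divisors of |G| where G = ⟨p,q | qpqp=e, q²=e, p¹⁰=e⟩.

|G| = 20 = 2² · 5. By Lagrange's theorem the order of any subgroup divides 20; the divisors of 20 are 1, 2, 4, 5, 10, 20.

Answer: 1, 2, 4, 5, 10, 20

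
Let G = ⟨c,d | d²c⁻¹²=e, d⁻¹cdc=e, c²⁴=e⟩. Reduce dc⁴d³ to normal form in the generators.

Multiply left to right, reducing at each step:
  d · c⁴ = c⁸d⁻¹
  (c⁸d⁻¹) · d³ = c²⁰

Answer: c²⁰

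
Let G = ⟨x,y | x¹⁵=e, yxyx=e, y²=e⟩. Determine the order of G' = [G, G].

G' = [G, G] is generated by all commutators. The generator-pair commutators are: [x, y] = x².
The subgroup they normally generate is {e, x, x², x³, x⁴, x⁵, x⁶, x⁷, x⁸, x⁹, x¹⁰, x¹¹, x¹², x¹³, x¹⁴}, of order 15.
Check: |G/G'| = 30/15 = 2 is the order of the abelianisation.

Answer: 15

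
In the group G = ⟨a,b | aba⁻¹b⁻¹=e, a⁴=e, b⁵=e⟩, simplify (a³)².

Compute successive powers of (a³), reducing at each step:
  (a³)²: (a³) · a³ = a²

Answer: a²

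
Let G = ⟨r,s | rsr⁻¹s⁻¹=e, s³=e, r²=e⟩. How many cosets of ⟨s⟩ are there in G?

First find ord(s) by computing successive powers:
  s¹ = s, s² = s², s³ = e.
So |⟨s⟩| = ord(s) = 3. With |G| = 6, by Lagrange [G : ⟨s⟩] = 6/3 = 2.

Answer: 2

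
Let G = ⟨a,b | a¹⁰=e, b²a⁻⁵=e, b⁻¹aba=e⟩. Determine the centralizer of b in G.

⟨b⟩ ⊆ C_G(b) since powers of b commute with b; so |C_G(b)| ≥ |⟨b⟩| = 4.
By orbit–stabilizer, |C_G(b)| = |G| / |conj. class of b| = 20 / 5 = 4.
The 4 elements commuting with b are {e, a⁵, b, b⁻¹}.

Answer: {e, a⁵, b, b⁻¹}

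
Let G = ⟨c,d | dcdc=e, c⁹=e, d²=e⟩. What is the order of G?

Enumerate words in the generators, reducing via the relations: the distinct elements are
  {c, d, e, cd, c², c³, c⁴, c⁵, c⁶, c⁷, c⁸, c²d, c³d, c⁴d, c⁵d, c⁶d, c⁷d, c⁸d}.
No further products give new elements, so |G| = 18.

Answer: 18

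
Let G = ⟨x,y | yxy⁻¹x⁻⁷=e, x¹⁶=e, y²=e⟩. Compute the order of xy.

Compute successive powers until reaching e:
  (xy)¹ = xy, (xy)² = x⁸, (xy)³ = x⁹y, (xy)⁴ = e.
The smallest positive k with (xy)ᵏ = e is 4.

Answer: 4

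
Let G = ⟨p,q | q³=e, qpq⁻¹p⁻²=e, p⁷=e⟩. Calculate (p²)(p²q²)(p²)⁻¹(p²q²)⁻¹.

[(p²), (p²q²)] = (p²)·(p²q²)·(p²)⁻¹·(p²q²)⁻¹.
  (p²) · (p²q²) = p⁴q²
  (p⁴q²) · (p⁵) = p³q²
  (p³q²) · (p³q) = p

Answer: p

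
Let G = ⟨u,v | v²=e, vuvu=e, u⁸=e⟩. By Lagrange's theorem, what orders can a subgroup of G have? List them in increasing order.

|G| = 16 = 2⁴. By Lagrange's theorem the order of any subgroup divides 16; the divisors of 16 are 1, 2, 4, 8, 16.

Answer: 1, 2, 4, 8, 16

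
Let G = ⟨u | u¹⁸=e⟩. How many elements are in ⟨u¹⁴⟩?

|⟨u¹⁴⟩| equals the order of u¹⁴. Compute successive powers until reaching e:
  (u¹⁴)¹ = u¹⁴, (u¹⁴)² = u¹⁰, (u¹⁴)³ = u⁶, (u¹⁴)⁴ = u², (u¹⁴)⁵ = u¹⁶, (u¹⁴)⁶ = u¹², (u¹⁴)⁷ = u⁸, (u¹⁴)⁸ = u⁴, (u¹⁴)⁹ = e.
The smallest positive k with (u¹⁴)ᵏ = e is 9, so |⟨u¹⁴⟩| = 9.

Answer: 9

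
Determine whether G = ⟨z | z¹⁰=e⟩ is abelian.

G has a single generator, so G is cyclic and hence abelian.

Answer: Yes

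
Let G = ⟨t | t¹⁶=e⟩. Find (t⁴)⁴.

Compute successive powers of (t⁴), reducing at each step:
  (t⁴)²: (t⁴) · t⁴ = t⁸
  (t⁴)³: (t⁸) · t⁴ = t¹²
  (t⁴)⁴: (t¹²) · t⁴ = e

Answer: e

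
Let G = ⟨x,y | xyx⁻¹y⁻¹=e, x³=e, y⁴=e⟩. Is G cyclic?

|G| = 12. The element xy has order 12 (its powers give 12 distinct elements), so ⟨xy⟩ = G and G is cyclic.

Answer: Yes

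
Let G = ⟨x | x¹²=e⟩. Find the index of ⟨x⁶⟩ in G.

First find ord(x⁶) by computing successive powers:
  (x⁶)¹ = x⁶, (x⁶)² = e.
So |⟨x⁶⟩| = ord(x⁶) = 2. With |G| = 12, by Lagrange [G : ⟨x⁶⟩] = 12/2 = 6.

Answer: 6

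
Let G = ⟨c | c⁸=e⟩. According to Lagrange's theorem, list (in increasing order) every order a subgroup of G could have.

|G| = 8 = 2³. By Lagrange's theorem the order of any subgroup divides 8; the divisors of 8 are 1, 2, 4, 8.

Answer: 1, 2, 4, 8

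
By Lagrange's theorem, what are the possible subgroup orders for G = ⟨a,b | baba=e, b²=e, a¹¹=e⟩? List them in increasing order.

|G| = 22 = 2 · 11. By Lagrange's theorem the order of any subgroup divides 22; the divisors of 22 are 1, 2, 11, 22.

Answer: 1, 2, 11, 22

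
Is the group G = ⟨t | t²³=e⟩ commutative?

G has a single generator, so G is cyclic and hence abelian.

Answer: Yes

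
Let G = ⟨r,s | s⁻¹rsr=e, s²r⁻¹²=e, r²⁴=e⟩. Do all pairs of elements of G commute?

r·s = rs but s·r = r¹¹s⁻¹, so r·s ≠ s·r and G is not abelian.

Answer: No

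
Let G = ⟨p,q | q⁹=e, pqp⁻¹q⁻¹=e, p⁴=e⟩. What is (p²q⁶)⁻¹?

The order of (p²q⁶) is 6 (smallest k with (p²q⁶)ᵏ = e), so (p²q⁶)⁻¹ = (p²q⁶)⁵ = p²q³.
Check: (p²q⁶) · (p²q³) → (p²q⁶) · p² = q⁶;   (q⁶) · q³ = e, giving e as required.

Answer: p²q³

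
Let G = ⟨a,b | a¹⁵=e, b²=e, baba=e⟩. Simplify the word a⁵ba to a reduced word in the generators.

Multiply left to right, reducing at each step:
  (a⁵) · b = a⁵b
  (a⁵b) · a = a⁴b

Answer: a⁴b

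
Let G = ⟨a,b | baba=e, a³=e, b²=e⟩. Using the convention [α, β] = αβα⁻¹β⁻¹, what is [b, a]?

[b, a] = b·a·b⁻¹·a⁻¹.
  b · a = a²b
  (a²b) · b = a²
  (a²) · (a²) = a

Answer: a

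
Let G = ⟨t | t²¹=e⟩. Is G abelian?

G has a single generator, so G is cyclic and hence abelian.

Answer: Yes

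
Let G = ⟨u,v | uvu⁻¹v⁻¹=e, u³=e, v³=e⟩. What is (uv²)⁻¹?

The order of (uv²) is 3 (smallest k with (uv²)ᵏ = e), so (uv²)⁻¹ = (uv²)² = u²v.
Check: (uv²) · (u²v) → (uv²) · u² = v²;   (v²) · v = e, giving e as required.

Answer: u²v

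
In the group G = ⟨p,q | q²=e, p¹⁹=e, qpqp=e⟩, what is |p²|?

Compute successive powers until reaching e:
  (p²)¹ = p², (p²)² = p⁴, (p²)³ = p⁶, (p²)⁴ = p⁸, (p²)⁵ = p¹⁰, (p²)⁶ = p¹², (p²)⁷ = p¹⁴, (p²)⁸ = p¹⁶, (p²)⁹ = p¹⁸, (p²)¹⁰ = p, (p²)¹¹ = p³, (p²)¹² = p⁵, (p²)¹³ = p⁷, (p²)¹⁴ = p⁹, (p²)¹⁵ = p¹¹, (p²)¹⁶ = p¹³, (p²)¹⁷ = p¹⁵, (p²)¹⁸ = p¹⁷, (p²)¹⁹ = e.
The smallest positive k with (p²)ᵏ = e is 19.

Answer: 19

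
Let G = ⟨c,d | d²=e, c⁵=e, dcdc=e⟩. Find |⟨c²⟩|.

|⟨c²⟩| equals the order of c². Compute successive powers until reaching e:
  (c²)¹ = c², (c²)² = c⁴, (c²)³ = c, (c²)⁴ = c³, (c²)⁵ = e.
The smallest positive k with (c²)ᵏ = e is 5, so |⟨c²⟩| = 5.

Answer: 5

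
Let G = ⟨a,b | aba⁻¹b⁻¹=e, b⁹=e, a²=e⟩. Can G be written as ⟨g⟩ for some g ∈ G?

|G| = 18. The element ab has order 18 (its powers give 18 distinct elements), so ⟨ab⟩ = G and G is cyclic.

Answer: Yes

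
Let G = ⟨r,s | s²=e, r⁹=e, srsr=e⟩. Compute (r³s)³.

Compute successive powers of (r³s), reducing at each step:
  (r³s)²: (r³s) · r³ = s;   s · s = e
  (r³s)³: e · r³ = r³;   (r³) · s = r³s

Answer: r³s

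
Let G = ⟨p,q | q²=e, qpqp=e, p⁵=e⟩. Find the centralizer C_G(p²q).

⟨p²q⟩ ⊆ C_G(p²q) since powers of p²q commute with p²q; so |C_G(p²q)| ≥ |⟨p²q⟩| = 2.
By orbit–stabilizer, |C_G(p²q)| = |G| / |conj. class of p²q| = 10 / 5 = 2.
The 2 elements commuting with p²q are {e, p²q}.

Answer: {e, p²q}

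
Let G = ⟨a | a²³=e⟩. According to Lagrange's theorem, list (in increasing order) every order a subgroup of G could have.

|G| = 23 = 23. By Lagrange's theorem the order of any subgroup divides 23; the divisors of 23 are 1, 23.

Answer: 1, 23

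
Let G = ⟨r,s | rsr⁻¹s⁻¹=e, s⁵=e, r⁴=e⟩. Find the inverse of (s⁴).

The order of (s⁴) is 5 (smallest k with (s⁴)ᵏ = e), so (s⁴)⁻¹ = (s⁴)⁴ = s.
Check: (s⁴) · s → (s⁴) · s = e, giving e as required.

Answer: s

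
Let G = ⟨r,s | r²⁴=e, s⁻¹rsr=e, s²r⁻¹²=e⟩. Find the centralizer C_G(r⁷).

⟨r⁷⟩ ⊆ C_G(r⁷) since powers of r⁷ commute with r⁷; so |C_G(r⁷)| ≥ |⟨r⁷⟩| = 24.
By orbit–stabilizer, |C_G(r⁷)| = |G| / |conj. class of r⁷| = 48 / 2 = 24.
The 24 elements commuting with r⁷ are {e, r, r², r³, r⁴, r⁵, r⁶, r⁷, r⁸, r⁹, r¹⁰, r¹¹, r¹², r¹³, r¹⁴, r¹⁵, r¹⁶, r¹⁷, r¹⁸, r¹⁹, r²⁰, r²¹, r²², r²³}.

Answer: {e, r, r², r³, r⁴, r⁵, r⁶, r⁷, r⁸, r⁹, r¹⁰, r¹¹, r¹², r¹³, r¹⁴, r¹⁵, r¹⁶, r¹⁷, r¹⁸, r¹⁹, r²⁰, r²¹, r²², r²³}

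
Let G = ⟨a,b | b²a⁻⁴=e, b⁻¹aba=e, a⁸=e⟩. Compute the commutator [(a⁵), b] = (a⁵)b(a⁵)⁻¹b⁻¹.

[(a⁵), b] = (a⁵)·b·(a⁵)⁻¹·b⁻¹.
  (a⁵) · b = ab⁻¹
  (ab⁻¹) · (a³) = a²b
  (a²b) · (b⁻¹) = a²

Answer: a²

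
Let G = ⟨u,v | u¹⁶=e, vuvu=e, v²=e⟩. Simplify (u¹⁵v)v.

Compute (u¹⁵v) · v by multiplying left to right and reducing via the relations at each step:
  (u¹⁵v) · v = u¹⁵

Answer: u¹⁵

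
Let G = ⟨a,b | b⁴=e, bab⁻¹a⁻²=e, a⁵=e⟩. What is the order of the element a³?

Compute successive powers until reaching e:
  (a³)¹ = a³, (a³)² = a, (a³)³ = a⁴, (a³)⁴ = a², (a³)⁵ = e.
The smallest positive k with (a³)ᵏ = e is 5.

Answer: 5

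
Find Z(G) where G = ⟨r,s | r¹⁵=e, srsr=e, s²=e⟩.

An element z ∈ Z(G) iff z commutes with every generator.
For example e is central: e·r = r = r·e; e·s = s = s·e.
Whereas r ∉ Z(G) since r·s = rs ≠ r¹⁴s = s·r.
Checking each of the 30 elements this way gives Z(G) = {e}, of order 1.

Answer: {e}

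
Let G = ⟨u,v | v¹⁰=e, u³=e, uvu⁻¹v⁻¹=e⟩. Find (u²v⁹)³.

Compute successive powers of (u²v⁹), reducing at each step:
  (u²v⁹)²: (u²v⁹) · u² = uv⁹;   (uv⁹) · v⁹ = uv⁸
  (u²v⁹)³: (uv⁸) · u² = v⁸;   (v⁸) · v⁹ = v⁷

Answer: v⁷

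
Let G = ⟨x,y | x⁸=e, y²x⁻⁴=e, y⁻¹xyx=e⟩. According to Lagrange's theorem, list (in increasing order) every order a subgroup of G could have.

|G| = 16 = 2⁴. By Lagrange's theorem the order of any subgroup divides 16; the divisors of 16 are 1, 2, 4, 8, 16.

Answer: 1, 2, 4, 8, 16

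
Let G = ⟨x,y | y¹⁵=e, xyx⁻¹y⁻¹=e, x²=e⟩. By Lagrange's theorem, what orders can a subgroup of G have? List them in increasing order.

|G| = 30 = 2 · 3 · 5. By Lagrange's theorem the order of any subgroup divides 30; the divisors of 30 are 1, 2, 3, 5, 6, 10, 15, 30.

Answer: 1, 2, 3, 5, 6, 10, 15, 30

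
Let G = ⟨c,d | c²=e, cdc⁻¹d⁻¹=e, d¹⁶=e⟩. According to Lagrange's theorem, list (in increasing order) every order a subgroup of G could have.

|G| = 32 = 2⁵. By Lagrange's theorem the order of any subgroup divides 32; the divisors of 32 are 1, 2, 4, 8, 16, 32.

Answer: 1, 2, 4, 8, 16, 32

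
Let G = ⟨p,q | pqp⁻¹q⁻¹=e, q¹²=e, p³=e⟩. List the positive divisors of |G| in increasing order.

|G| = 36 = 2² · 3². By Lagrange's theorem the order of any subgroup divides 36; the divisors of 36 are 1, 2, 3, 4, 6, 9, 12, 18, 36.

Answer: 1, 2, 3, 4, 6, 9, 12, 18, 36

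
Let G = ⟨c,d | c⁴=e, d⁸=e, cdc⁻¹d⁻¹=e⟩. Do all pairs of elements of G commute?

Each pair of generators commutes: c·d = cd = d·c. Since the generators pairwise commute, every element of G commutes with every other, so G is abelian.

Answer: Yes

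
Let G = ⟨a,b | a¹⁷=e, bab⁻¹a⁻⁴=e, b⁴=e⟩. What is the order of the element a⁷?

Compute successive powers until reaching e:
  (a⁷)¹ = a⁷, (a⁷)² = a¹⁴, (a⁷)³ = a⁴, (a⁷)⁴ = a¹¹, (a⁷)⁵ = a, (a⁷)⁶ = a⁸, (a⁷)⁷ = a¹⁵, (a⁷)⁸ = a⁵, (a⁷)⁹ = a¹², (a⁷)¹⁰ = a², (a⁷)¹¹ = a⁹, (a⁷)¹² = a¹⁶, (a⁷)¹³ = a⁶, (a⁷)¹⁴ = a¹³, (a⁷)¹⁵ = a³, (a⁷)¹⁶ = a¹⁰, (a⁷)¹⁷ = e.
The smallest positive k with (a⁷)ᵏ = e is 17.

Answer: 17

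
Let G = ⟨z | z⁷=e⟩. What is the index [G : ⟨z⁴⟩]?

First find ord(z⁴) by computing successive powers:
  (z⁴)¹ = z⁴, (z⁴)² = z, (z⁴)³ = z⁵, (z⁴)⁴ = z², (z⁴)⁵ = z⁶, (z⁴)⁶ = z³, (z⁴)⁷ = e.
So |⟨z⁴⟩| = ord(z⁴) = 7. With |G| = 7, by Lagrange [G : ⟨z⁴⟩] = 7/7 = 1.

Answer: 1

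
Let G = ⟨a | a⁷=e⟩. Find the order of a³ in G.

Compute successive powers until reaching e:
  (a³)¹ = a³, (a³)² = a⁶, (a³)³ = a², (a³)⁴ = a⁵, (a³)⁵ = a, (a³)⁶ = a⁴, (a³)⁷ = e.
The smallest positive k with (a³)ᵏ = e is 7.

Answer: 7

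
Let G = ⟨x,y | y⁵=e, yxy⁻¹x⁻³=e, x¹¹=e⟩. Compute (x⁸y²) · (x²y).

Compute (x⁸y²) · (x²y) by multiplying left to right and reducing via the relations at each step:
  (x⁸y²) · x² = x⁴y²
  (x⁴y²) · y = x⁴y³

Answer: x⁴y³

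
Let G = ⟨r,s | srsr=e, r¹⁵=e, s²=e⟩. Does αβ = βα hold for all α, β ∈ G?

r·s = rs but s·r = r¹⁴s, so r·s ≠ s·r and G is not abelian.

Answer: No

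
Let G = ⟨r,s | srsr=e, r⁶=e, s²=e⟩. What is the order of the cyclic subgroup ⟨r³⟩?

|⟨r³⟩| equals the order of r³. Compute successive powers until reaching e:
  (r³)¹ = r³, (r³)² = e.
The smallest positive k with (r³)ᵏ = e is 2, so |⟨r³⟩| = 2.

Answer: 2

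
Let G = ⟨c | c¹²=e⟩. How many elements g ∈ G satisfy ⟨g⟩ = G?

G is cyclic of order 12. An element generates G iff its order is 12, and a cyclic group of order 12 has exactly φ(12) = 4 such elements.

Answer: 4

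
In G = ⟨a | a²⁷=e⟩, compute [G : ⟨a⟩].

First find ord(a) by computing successive powers:
  a¹ = a, a² = a², a³ = a³, a⁴ = a⁴, a⁵ = a⁵, a⁶ = a⁶, a⁷ = a⁷, a⁸ = a⁸, a⁹ = a⁹, a¹⁰ = a¹⁰, a¹¹ = a¹¹, a¹² = a¹², a¹³ = a¹³, a¹⁴ = a¹⁴, a¹⁵ = a¹⁵, a¹⁶ = a¹⁶, a¹⁷ = a¹⁷, a¹⁸ = a¹⁸, a¹⁹ = a¹⁹, a²⁰ = a²⁰, a²¹ = a²¹, a²² = a²², a²³ = a²³, a²⁴ = a²⁴, a²⁵ = a²⁵, a²⁶ = a²⁶, a²⁷ = e.
So |⟨a⟩| = ord(a) = 27. With |G| = 27, by Lagrange [G : ⟨a⟩] = 27/27 = 1.

Answer: 1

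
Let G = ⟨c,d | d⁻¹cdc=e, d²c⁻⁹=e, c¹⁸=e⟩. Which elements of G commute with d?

⟨d⟩ ⊆ C_G(d) since powers of d commute with d; so |C_G(d)| ≥ |⟨d⟩| = 4.
By orbit–stabilizer, |C_G(d)| = |G| / |conj. class of d| = 36 / 9 = 4.
The 4 elements commuting with d are {e, c⁹, d, d⁻¹}.

Answer: {e, c⁹, d, d⁻¹}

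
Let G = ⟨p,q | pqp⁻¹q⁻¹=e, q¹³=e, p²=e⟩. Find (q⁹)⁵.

Compute successive powers of (q⁹), reducing at each step:
  (q⁹)²: (q⁹) · q⁹ = q⁵
  (q⁹)³: (q⁵) · q⁹ = q
  (q⁹)⁴: q · q⁹ = q¹⁰
  (q⁹)⁵: (q¹⁰) · q⁹ = q⁶

Answer: q⁶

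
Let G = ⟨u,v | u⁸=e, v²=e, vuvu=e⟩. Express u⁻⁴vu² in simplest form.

Multiply left to right, reducing at each step:
  (u⁴) · v = u⁴v
  (u⁴v) · u² = u²v

Answer: u²v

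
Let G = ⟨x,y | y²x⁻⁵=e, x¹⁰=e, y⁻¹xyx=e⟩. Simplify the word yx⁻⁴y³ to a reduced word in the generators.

Multiply left to right, reducing at each step:
  y · x⁻⁴ = x⁴y
  (x⁴y) · y³ = x⁴

Answer: x⁴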